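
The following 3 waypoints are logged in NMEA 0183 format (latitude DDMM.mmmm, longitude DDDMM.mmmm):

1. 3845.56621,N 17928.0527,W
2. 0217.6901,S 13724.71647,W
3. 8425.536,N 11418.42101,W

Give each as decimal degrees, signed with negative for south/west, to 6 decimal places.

Point 1:
  Latitude: split at 2 digits → 38° and 45.56621′; 38 + 45.56621/60 = 38.7594368
  N ⇒ keep positive
  Longitude: split at 3 digits → 179° and 28.0527′; 179 + 28.0527/60 = 179.4675450
  W → negative
Point 2:
  Latitude: degrees = first 2 digits = 2, minutes = 17.6901; 2 + 17.6901/60 = 2.2948350
  S → negative
  Longitude: degrees = first 3 digits = 137, minutes = 24.71647; 137 + 24.71647/60 = 137.4119412
  W → negative
Point 3:
  φ: degrees = first 2 digits = 84, minutes = 25.536; 84 + 25.536/60 = 84.4256000
  N ⇒ keep positive
  λ: split at 3 digits → 114° and 18.42101′; 114 + 18.42101/60 = 114.3070168
  hemisphere W, so the sign is −

1. 38.759437, -179.467545
2. -2.294835, -137.411941
3. 84.425600, -114.307017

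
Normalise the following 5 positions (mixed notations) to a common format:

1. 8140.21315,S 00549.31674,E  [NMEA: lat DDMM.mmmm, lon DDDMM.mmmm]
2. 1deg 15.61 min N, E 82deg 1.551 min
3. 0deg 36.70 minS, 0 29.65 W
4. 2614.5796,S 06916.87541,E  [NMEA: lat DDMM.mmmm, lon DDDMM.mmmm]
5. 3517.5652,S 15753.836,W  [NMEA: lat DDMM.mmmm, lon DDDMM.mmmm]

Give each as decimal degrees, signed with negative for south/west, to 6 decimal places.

1. -81.670219, 5.821946
2. 1.260167, 82.025850
3. -0.611667, -0.494167
4. -26.242993, 69.281257
5. -35.292753, -157.897267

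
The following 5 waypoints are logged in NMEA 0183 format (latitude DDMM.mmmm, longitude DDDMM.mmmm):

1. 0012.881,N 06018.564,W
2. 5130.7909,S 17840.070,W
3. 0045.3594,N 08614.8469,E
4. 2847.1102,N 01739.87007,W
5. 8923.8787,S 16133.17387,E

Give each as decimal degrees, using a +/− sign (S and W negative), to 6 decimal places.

Point 1:
  φ: degrees = first 2 digits = 0, minutes = 12.881; 0 + 12.881/60 = 0.2146833
  N → positive
  Lon: split at 3 digits → 060° and 18.564′; 60 + 18.564/60 = 60.3094000
  W → negative
Point 2:
  Lat: degrees = first 2 digits = 51, minutes = 30.7909; 51 + 30.7909/60 = 51.5131817
  hemisphere S, so the sign is −
  Longitude: split at 3 digits → 178° and 40.07′; 178 + 40.07/60 = 178.6678333
  hemisphere W, so the sign is −
Point 3:
  Lat: degrees = first 2 digits = 0, minutes = 45.3594; 0 + 45.3594/60 = 0.7559900
  N → positive
  Longitude: degrees = first 3 digits = 86, minutes = 14.8469; 86 + 14.8469/60 = 86.2474483
  E → positive
Point 4:
  Lat: degrees = first 2 digits = 28, minutes = 47.1102; 28 + 47.1102/60 = 28.7851700
  N → positive
  λ: degrees = first 3 digits = 17, minutes = 39.87007; 17 + 39.87007/60 = 17.6645012
  W → negative
Point 5:
  φ: split at 2 digits → 89° and 23.8787′; 89 + 23.8787/60 = 89.3979783
  S ⇒ negate
  Lon: degrees = first 3 digits = 161, minutes = 33.17387; 161 + 33.17387/60 = 161.5528978
  E ⇒ keep positive

1. 0.214683, -60.309400
2. -51.513182, -178.667833
3. 0.755990, 86.247448
4. 28.785170, -17.664501
5. -89.397978, 161.552898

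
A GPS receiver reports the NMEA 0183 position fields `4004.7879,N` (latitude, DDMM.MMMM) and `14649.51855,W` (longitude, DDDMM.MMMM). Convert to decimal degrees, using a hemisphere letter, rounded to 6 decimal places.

40.079798° N, 146.825309° W

Lat: split at 2 digits → 40° and 4.7879′; 40 + 4.7879/60 = 40.0797983
Lon: split at 3 digits → 146° and 49.51855′; 146 + 49.51855/60 = 146.8253092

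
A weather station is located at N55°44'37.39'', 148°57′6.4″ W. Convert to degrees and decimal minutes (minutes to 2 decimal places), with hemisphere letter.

55° 44.62′ N, 148° 57.11′ W

Lat: seconds/60 = 0.62317; minutes = 44 + 0.62317 = 44.6232
λ: seconds/60 = 0.10667; minutes = 57 + 0.10667 = 57.1067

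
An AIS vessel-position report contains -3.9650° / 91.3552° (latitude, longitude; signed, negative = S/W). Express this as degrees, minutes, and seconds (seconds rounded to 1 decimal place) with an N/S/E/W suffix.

Latitude is negative → S; |value| = 3.965000
φ: whole degrees 3; 57.90000′ → 57′ and 54.000″
λ: whole degrees 91; 21.31200′ → 21′ and 18.720″

3°57′54.0″ S, 91°21′18.7″ E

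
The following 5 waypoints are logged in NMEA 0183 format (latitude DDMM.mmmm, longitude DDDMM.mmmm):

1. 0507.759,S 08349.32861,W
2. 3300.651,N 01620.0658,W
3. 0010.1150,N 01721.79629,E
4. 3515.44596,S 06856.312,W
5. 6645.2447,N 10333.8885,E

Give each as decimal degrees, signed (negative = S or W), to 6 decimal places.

Point 1:
  Lat: degrees = first 2 digits = 5, minutes = 7.759; 5 + 7.759/60 = 5.1293167
  S → negative
  λ: degrees = first 3 digits = 83, minutes = 49.32861; 83 + 49.32861/60 = 83.8221435
  W ⇒ negate
Point 2:
  φ: degrees = first 2 digits = 33, minutes = 0.651; 33 + 0.651/60 = 33.0108500
  N → positive
  Longitude: split at 3 digits → 016° and 20.0658′; 16 + 20.0658/60 = 16.3344300
  hemisphere W, so the sign is −
Point 3:
  Latitude: degrees = first 2 digits = 0, minutes = 10.115; 0 + 10.115/60 = 0.1685833
  N ⇒ keep positive
  Longitude: split at 3 digits → 017° and 21.79629′; 17 + 21.79629/60 = 17.3632715
  E ⇒ keep positive
Point 4:
  Lat: degrees = first 2 digits = 35, minutes = 15.44596; 35 + 15.44596/60 = 35.2574327
  hemisphere S, so the sign is −
  Lon: degrees = first 3 digits = 68, minutes = 56.312; 68 + 56.312/60 = 68.9385333
  hemisphere W, so the sign is −
Point 5:
  Lat: degrees = first 2 digits = 66, minutes = 45.2447; 66 + 45.2447/60 = 66.7540783
  N ⇒ keep positive
  Lon: degrees = first 3 digits = 103, minutes = 33.8885; 103 + 33.8885/60 = 103.5648083
  E → positive

1. -5.129317, -83.822144
2. 33.010850, -16.334430
3. 0.168583, 17.363272
4. -35.257433, -68.938533
5. 66.754078, 103.564808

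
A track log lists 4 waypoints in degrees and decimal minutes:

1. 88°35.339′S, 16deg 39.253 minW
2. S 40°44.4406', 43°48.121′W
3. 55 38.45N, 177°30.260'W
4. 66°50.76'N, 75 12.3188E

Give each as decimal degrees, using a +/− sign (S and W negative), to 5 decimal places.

Point 1:
  φ: 35.339′ = 0.588983°; total 88.588983
  S ⇒ negate
  Longitude: 39.253′ = 0.654217°; total 16.654217
  hemisphere W, so the sign is −
Point 2:
  Latitude: 40 + 44.4406/60 = 40.740677
  hemisphere S, so the sign is −
  Lon: 48.121′ = 0.802017°; total 43.802017
  W → negative
Point 3:
  φ: 38.45′ = 0.640833°; total 55.640833
  N ⇒ keep positive
  Longitude: 177 + 30.26/60 = 177.504333
  W ⇒ negate
Point 4:
  Lat: 50.76′ = 0.846000°; total 66.846000
  N ⇒ keep positive
  λ: 75 + 12.3188/60 = 75.205313
  E → positive

1. -88.58898, -16.65422
2. -40.74068, -43.80202
3. 55.64083, -177.50433
4. 66.84600, 75.20531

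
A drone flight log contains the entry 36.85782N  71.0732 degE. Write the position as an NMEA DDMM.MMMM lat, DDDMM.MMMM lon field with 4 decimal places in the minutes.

3651.4692,N / 07104.3920,E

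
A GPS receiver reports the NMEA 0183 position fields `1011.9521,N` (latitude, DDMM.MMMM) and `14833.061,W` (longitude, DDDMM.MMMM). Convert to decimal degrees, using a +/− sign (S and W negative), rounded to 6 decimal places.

φ: degrees = first 2 digits = 10, minutes = 11.9521; 10 + 11.9521/60 = 10.1992017
N ⇒ keep positive
Lon: split at 3 digits → 148° and 33.061′; 148 + 33.061/60 = 148.5510167
W → negative

10.199202, -148.551017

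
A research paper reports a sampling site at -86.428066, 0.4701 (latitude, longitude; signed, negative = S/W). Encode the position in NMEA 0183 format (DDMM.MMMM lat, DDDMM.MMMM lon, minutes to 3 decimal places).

Latitude is negative → S; |value| = 86.428066
φ: fractional part 0.428066 → 25.68396 minutes
Longitude: 0° + 0.470100 × 60 = 0° 28.20600′

8625.684,S / 00028.206,E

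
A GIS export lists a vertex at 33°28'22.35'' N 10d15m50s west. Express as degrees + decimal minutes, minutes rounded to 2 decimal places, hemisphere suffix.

Lat: 28 + 22.35/60 = 28.3725′
Longitude: seconds/60 = 0.83333; minutes = 15 + 0.83333 = 15.8333

33° 28.37′ N, 10° 15.83′ W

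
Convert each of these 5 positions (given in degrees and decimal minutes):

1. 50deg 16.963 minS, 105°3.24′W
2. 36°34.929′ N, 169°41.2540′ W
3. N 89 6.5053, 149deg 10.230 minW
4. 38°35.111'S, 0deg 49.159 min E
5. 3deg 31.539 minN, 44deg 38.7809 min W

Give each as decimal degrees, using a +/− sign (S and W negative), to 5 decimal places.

1. -50.28272, -105.05400
2. 36.58215, -169.68757
3. 89.10842, -149.17050
4. -38.58518, 0.81932
5. 3.52565, -44.64635

Point 1:
  Latitude: 50 + 16.963/60 = 50.282717
  hemisphere S, so the sign is −
  λ: 105 + 3.24/60 = 105.054000
  hemisphere W, so the sign is −
Point 2:
  Lat: 34.929′ = 0.582150°; total 36.582150
  N → positive
  Lon: 41.254′ = 0.687567°; total 169.687567
  W → negative
Point 3:
  Lat: 6.5053′ = 0.108422°; total 89.108422
  N → positive
  λ: 149 + 10.23/60 = 149.170500
  W → negative
Point 4:
  Latitude: 35.111′ = 0.585183°; total 38.585183
  S ⇒ negate
  λ: 49.159′ = 0.819317°; total 0.819317
  E → positive
Point 5:
  Lat: 3 + 31.539/60 = 3.525650
  N ⇒ keep positive
  λ: 44 + 38.7809/60 = 44.646348
  W ⇒ negate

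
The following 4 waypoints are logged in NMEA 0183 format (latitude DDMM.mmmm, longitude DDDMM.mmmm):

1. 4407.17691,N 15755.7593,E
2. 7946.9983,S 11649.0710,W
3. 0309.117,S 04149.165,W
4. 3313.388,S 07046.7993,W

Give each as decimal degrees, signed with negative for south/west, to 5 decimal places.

Point 1:
  φ: split at 2 digits → 44° and 7.17691′; 44 + 7.17691/60 = 44.119615
  N ⇒ keep positive
  Lon: split at 3 digits → 157° and 55.7593′; 157 + 55.7593/60 = 157.929322
  E → positive
Point 2:
  Lat: split at 2 digits → 79° and 46.9983′; 79 + 46.9983/60 = 79.783305
  S → negative
  Longitude: split at 3 digits → 116° and 49.071′; 116 + 49.071/60 = 116.817850
  W ⇒ negate
Point 3:
  φ: split at 2 digits → 03° and 9.117′; 3 + 9.117/60 = 3.151950
  S ⇒ negate
  Longitude: split at 3 digits → 041° and 49.165′; 41 + 49.165/60 = 41.819417
  hemisphere W, so the sign is −
Point 4:
  φ: degrees = first 2 digits = 33, minutes = 13.388; 33 + 13.388/60 = 33.223133
  S ⇒ negate
  Longitude: split at 3 digits → 070° and 46.7993′; 70 + 46.7993/60 = 70.779988
  W ⇒ negate

1. 44.11962, 157.92932
2. -79.78331, -116.81785
3. -3.15195, -41.81942
4. -33.22313, -70.77999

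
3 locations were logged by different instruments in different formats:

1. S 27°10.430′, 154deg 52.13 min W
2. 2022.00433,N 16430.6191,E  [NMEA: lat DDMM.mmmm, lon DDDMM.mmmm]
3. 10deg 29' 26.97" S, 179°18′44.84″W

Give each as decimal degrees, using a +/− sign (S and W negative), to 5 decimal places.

Point 1:
  φ: 27 + 10.43/60 = 27.173833
  S ⇒ negate
  Lon: 52.13′ = 0.868833°; total 154.868833
  W → negative
Point 2:
  φ: degrees = first 2 digits = 20, minutes = 22.00433; 20 + 22.00433/60 = 20.366739
  N ⇒ keep positive
  λ: split at 3 digits → 164° and 30.6191′; 164 + 30.6191/60 = 164.510318
  E → positive
Point 3:
  Lat: 29′ + 26.97″ = 29.44950′; 10 + 29.44950/60 = 10.490825
  S ⇒ negate
  λ: 18′ + 44.84″ = 18.74733′; 179 + 18.74733/60 = 179.312456
  W → negative

1. -27.17383, -154.86883
2. 20.36674, 164.51032
3. -10.49083, -179.31246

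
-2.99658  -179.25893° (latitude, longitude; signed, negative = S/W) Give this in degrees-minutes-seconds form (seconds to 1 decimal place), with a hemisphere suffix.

Latitude is negative → S; |value| = 2.996580
Latitude: 0.996580° → 59.79480′; 0.79480 × 60 = 47.688″
Longitude is negative → W; |value| = 179.258930
λ: 0.258930° → 15.53580′; 0.53580 × 60 = 32.148″

2°59′47.7″ S, 179°15′32.1″ W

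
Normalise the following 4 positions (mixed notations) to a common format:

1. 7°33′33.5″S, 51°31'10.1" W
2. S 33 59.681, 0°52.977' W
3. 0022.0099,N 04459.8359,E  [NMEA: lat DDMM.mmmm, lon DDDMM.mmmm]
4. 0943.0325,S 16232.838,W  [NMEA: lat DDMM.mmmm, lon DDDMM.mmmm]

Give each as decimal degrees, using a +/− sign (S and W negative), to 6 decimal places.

Point 1:
  Latitude: 7 + 33/60 + 33.5/3600 = 7.5593056
  hemisphere S, so the sign is −
  λ: 51° + 31/60 + 10.1/3600 = 51 + 0.516667 + 0.002806 = 51.5194722
  hemisphere W, so the sign is −
Point 2:
  φ: 33 + 59.681/60 = 33.9946833
  hemisphere S, so the sign is −
  Lon: 0 + 52.977/60 = 0.8829500
  W → negative
Point 3:
  Latitude: degrees = first 2 digits = 0, minutes = 22.0099; 0 + 22.0099/60 = 0.3668317
  N ⇒ keep positive
  Lon: degrees = first 3 digits = 44, minutes = 59.8359; 44 + 59.8359/60 = 44.9972650
  E ⇒ keep positive
Point 4:
  Latitude: split at 2 digits → 09° and 43.0325′; 9 + 43.0325/60 = 9.7172083
  S ⇒ negate
  Lon: split at 3 digits → 162° and 32.838′; 162 + 32.838/60 = 162.5473000
  W → negative

1. -7.559306, -51.519472
2. -33.994683, -0.882950
3. 0.366832, 44.997265
4. -9.717208, -162.547300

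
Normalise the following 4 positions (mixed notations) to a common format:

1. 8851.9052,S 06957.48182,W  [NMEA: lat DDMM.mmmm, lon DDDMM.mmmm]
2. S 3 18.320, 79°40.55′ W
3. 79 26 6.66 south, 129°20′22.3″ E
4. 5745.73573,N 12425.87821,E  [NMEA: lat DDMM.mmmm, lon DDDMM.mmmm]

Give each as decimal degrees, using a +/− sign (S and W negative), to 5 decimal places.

1. -88.86509, -69.95803
2. -3.30533, -79.67583
3. -79.43518, 129.33953
4. 57.76226, 124.43130

Point 1:
  Lat: split at 2 digits → 88° and 51.9052′; 88 + 51.9052/60 = 88.865087
  S → negative
  λ: degrees = first 3 digits = 69, minutes = 57.48182; 69 + 57.48182/60 = 69.958030
  W → negative
Point 2:
  φ: 18.32′ = 0.305333°; total 3.305333
  S ⇒ negate
  Longitude: 40.55′ = 0.675833°; total 79.675833
  hemisphere W, so the sign is −
Point 3:
  φ: 79° + 26/60 + 6.66/3600 = 79 + 0.433333 + 0.001850 = 79.435183
  S → negative
  λ: 129° + 20/60 + 22.3/3600 = 129 + 0.333333 + 0.006194 = 129.339528
  E ⇒ keep positive
Point 4:
  Lat: split at 2 digits → 57° and 45.73573′; 57 + 45.73573/60 = 57.762262
  N ⇒ keep positive
  λ: degrees = first 3 digits = 124, minutes = 25.87821; 124 + 25.87821/60 = 124.431304
  E ⇒ keep positive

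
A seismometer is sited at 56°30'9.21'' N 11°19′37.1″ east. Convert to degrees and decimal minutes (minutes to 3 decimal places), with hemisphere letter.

Lat: 30 + 9.21/60 = 30.15350′
Longitude: seconds/60 = 0.61833; minutes = 19 + 0.61833 = 19.61833

56° 30.154′ N, 11° 19.618′ E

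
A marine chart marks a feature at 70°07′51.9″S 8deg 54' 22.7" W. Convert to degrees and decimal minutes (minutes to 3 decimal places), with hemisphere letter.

φ: 7 + 51.9/60 = 7.86500′
λ: 54 + 22.7/60 = 54.37833′

70° 7.865′ S, 8° 54.378′ W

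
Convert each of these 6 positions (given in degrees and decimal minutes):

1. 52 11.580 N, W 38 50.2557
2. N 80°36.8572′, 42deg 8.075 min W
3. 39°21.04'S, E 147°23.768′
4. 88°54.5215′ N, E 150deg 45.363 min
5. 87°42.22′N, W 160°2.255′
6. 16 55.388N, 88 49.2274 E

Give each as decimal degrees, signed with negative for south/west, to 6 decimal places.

Point 1:
  φ: 52 + 11.58/60 = 52.1930000
  N ⇒ keep positive
  Longitude: 38 + 50.2557/60 = 38.8375950
  W → negative
Point 2:
  Lat: 36.8572′ = 0.614287°; total 80.6142867
  N ⇒ keep positive
  Longitude: 8.075′ = 0.134583°; total 42.1345833
  hemisphere W, so the sign is −
Point 3:
  φ: 39 + 21.04/60 = 39.3506667
  S ⇒ negate
  Longitude: 23.768′ = 0.396133°; total 147.3961333
  E ⇒ keep positive
Point 4:
  Lat: 88 + 54.5215/60 = 88.9086917
  N → positive
  λ: 150 + 45.363/60 = 150.7560500
  E → positive
Point 5:
  Latitude: 42.22′ = 0.703667°; total 87.7036667
  N ⇒ keep positive
  Longitude: 2.255′ = 0.037583°; total 160.0375833
  W → negative
Point 6:
  Lat: 55.388′ = 0.923133°; total 16.9231333
  N ⇒ keep positive
  λ: 88 + 49.2274/60 = 88.8204567
  E → positive

1. 52.193000, -38.837595
2. 80.614287, -42.134583
3. -39.350667, 147.396133
4. 88.908692, 150.756050
5. 87.703667, -160.037583
6. 16.923133, 88.820457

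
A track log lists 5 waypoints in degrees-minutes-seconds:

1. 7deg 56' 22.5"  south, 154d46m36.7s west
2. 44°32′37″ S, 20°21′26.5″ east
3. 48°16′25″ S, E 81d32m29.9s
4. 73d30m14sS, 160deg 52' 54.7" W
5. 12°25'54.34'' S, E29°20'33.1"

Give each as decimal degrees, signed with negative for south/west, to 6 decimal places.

1. -7.939583, -154.776861
2. -44.543611, 20.357361
3. -48.273611, 81.541639
4. -73.503889, -160.881861
5. -12.431761, 29.342528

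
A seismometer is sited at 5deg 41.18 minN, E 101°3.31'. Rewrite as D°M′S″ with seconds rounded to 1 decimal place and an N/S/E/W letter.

Lat: fractional minutes 0.18000 × 60 = 10.800″
Lon: fractional minutes 0.31000 × 60 = 18.600″

5°41′10.8″ N, 101°03′18.6″ E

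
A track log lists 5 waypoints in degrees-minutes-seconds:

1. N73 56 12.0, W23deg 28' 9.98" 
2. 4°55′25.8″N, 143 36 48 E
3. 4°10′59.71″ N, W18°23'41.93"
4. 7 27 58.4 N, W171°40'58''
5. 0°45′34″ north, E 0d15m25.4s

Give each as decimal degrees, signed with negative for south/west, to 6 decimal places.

1. 73.936667, -23.469439
2. 4.923833, 143.613333
3. 4.183253, -18.394981
4. 7.466222, -171.682778
5. 0.759444, 0.257056

Point 1:
  Lat: 73° + 56/60 + 12/3600 = 73 + 0.933333 + 0.003333 = 73.9366667
  N → positive
  Lon: 28′ + 9.98″ = 28.16633′; 23 + 28.16633/60 = 23.4694389
  W ⇒ negate
Point 2:
  Latitude: 4° + 55/60 + 25.8/3600 = 4 + 0.916667 + 0.007167 = 4.9238333
  N ⇒ keep positive
  λ: 143 + 36/60 + 48/3600 = 143.6133333
  E → positive
Point 3:
  Latitude: 4 + 10/60 + 59.71/3600 = 4.1832528
  N → positive
  Lon: 18° + 23/60 + 41.93/3600 = 18 + 0.383333 + 0.011647 = 18.3949806
  W ⇒ negate
Point 4:
  φ: 27′ + 58.4″ = 27.97333′; 7 + 27.97333/60 = 7.4662222
  N → positive
  Lon: 40′ + 58″ = 40.96667′; 171 + 40.96667/60 = 171.6827778
  hemisphere W, so the sign is −
Point 5:
  Latitude: 0° + 45/60 + 34/3600 = 0 + 0.750000 + 0.009444 = 0.7594444
  N → positive
  λ: 0° + 15/60 + 25.4/3600 = 0 + 0.250000 + 0.007056 = 0.2570556
  E ⇒ keep positive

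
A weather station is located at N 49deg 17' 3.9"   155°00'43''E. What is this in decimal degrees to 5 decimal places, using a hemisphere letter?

Lat: 17′ + 3.9″ = 17.06500′; 49 + 17.06500/60 = 49.284417
λ: 0′ + 43″ = 0.71667′; 155 + 0.71667/60 = 155.011944

49.28442° N, 155.01194° E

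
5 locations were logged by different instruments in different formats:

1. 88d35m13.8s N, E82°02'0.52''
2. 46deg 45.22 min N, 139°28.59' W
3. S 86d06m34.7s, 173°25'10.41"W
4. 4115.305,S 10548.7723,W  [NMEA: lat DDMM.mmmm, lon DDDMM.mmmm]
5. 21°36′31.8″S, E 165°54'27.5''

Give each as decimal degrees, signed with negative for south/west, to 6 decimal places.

1. 88.587167, 82.033478
2. 46.753667, -139.476500
3. -86.109639, -173.419558
4. -41.255083, -105.812872
5. -21.608833, 165.907639

Point 1:
  Latitude: 88° + 35/60 + 13.8/3600 = 88 + 0.583333 + 0.003833 = 88.5871667
  N → positive
  Longitude: 82° + 2/60 + 0.52/3600 = 82 + 0.033333 + 0.000144 = 82.0334778
  E → positive
Point 2:
  φ: 46 + 45.22/60 = 46.7536667
  N → positive
  Lon: 28.59′ = 0.476500°; total 139.4765000
  W ⇒ negate
Point 3:
  Latitude: 86° + 6/60 + 34.7/3600 = 86 + 0.100000 + 0.009639 = 86.1096389
  hemisphere S, so the sign is −
  Longitude: 173° + 25/60 + 10.41/3600 = 173 + 0.416667 + 0.002892 = 173.4195583
  hemisphere W, so the sign is −
Point 4:
  φ: degrees = first 2 digits = 41, minutes = 15.305; 41 + 15.305/60 = 41.2550833
  S → negative
  λ: degrees = first 3 digits = 105, minutes = 48.7723; 105 + 48.7723/60 = 105.8128717
  W → negative
Point 5:
  Lat: 36′ + 31.8″ = 36.53000′; 21 + 36.53000/60 = 21.6088333
  hemisphere S, so the sign is −
  Lon: 165 + 54/60 + 27.5/3600 = 165.9076389
  E → positive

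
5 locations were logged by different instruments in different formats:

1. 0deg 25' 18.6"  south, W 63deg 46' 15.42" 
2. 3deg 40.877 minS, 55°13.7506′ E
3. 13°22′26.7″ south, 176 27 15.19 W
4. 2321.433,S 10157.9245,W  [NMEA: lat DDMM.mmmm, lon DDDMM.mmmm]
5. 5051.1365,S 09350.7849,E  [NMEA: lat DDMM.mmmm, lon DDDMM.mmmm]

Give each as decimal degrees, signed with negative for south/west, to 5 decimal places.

1. -0.42183, -63.77095
2. -3.68128, 55.22918
3. -13.37408, -176.45422
4. -23.35722, -101.96541
5. -50.85228, 93.84642

Point 1:
  φ: 25′ + 18.6″ = 25.31000′; 0 + 25.31000/60 = 0.421833
  S → negative
  λ: 46′ + 15.42″ = 46.25700′; 63 + 46.25700/60 = 63.770950
  W → negative
Point 2:
  Latitude: 40.877′ = 0.681283°; total 3.681283
  hemisphere S, so the sign is −
  Lon: 55 + 13.7506/60 = 55.229177
  E ⇒ keep positive
Point 3:
  Lat: 22′ + 26.7″ = 22.44500′; 13 + 22.44500/60 = 13.374083
  hemisphere S, so the sign is −
  λ: 176 + 27/60 + 15.19/3600 = 176.454219
  hemisphere W, so the sign is −
Point 4:
  Latitude: degrees = first 2 digits = 23, minutes = 21.433; 23 + 21.433/60 = 23.357217
  S ⇒ negate
  Lon: split at 3 digits → 101° and 57.9245′; 101 + 57.9245/60 = 101.965408
  hemisphere W, so the sign is −
Point 5:
  φ: split at 2 digits → 50° and 51.1365′; 50 + 51.1365/60 = 50.852275
  S → negative
  λ: split at 3 digits → 093° and 50.7849′; 93 + 50.7849/60 = 93.846415
  E ⇒ keep positive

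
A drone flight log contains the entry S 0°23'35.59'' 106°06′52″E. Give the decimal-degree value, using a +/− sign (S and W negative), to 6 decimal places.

-0.393219, 106.114444

Latitude: 0 + 23/60 + 35.59/3600 = 0.3932194
hemisphere S, so the sign is −
Longitude: 106° + 6/60 + 52/3600 = 106 + 0.100000 + 0.014444 = 106.1144444
E ⇒ keep positive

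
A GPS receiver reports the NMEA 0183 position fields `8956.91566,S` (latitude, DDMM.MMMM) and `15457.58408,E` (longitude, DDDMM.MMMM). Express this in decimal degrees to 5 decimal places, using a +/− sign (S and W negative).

-89.94859, 154.95973

φ: degrees = first 2 digits = 89, minutes = 56.91566; 89 + 56.91566/60 = 89.948594
S ⇒ negate
Lon: split at 3 digits → 154° and 57.58408′; 154 + 57.58408/60 = 154.959735
E → positive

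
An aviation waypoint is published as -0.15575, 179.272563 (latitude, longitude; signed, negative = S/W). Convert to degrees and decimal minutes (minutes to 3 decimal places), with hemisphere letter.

0° 9.345′ S, 179° 16.354′ E

Latitude is negative → S; |value| = 0.155750
φ: fractional part 0.155750 → 9.34500 minutes
λ: 179° + 0.272563 × 60 = 179° 16.35378′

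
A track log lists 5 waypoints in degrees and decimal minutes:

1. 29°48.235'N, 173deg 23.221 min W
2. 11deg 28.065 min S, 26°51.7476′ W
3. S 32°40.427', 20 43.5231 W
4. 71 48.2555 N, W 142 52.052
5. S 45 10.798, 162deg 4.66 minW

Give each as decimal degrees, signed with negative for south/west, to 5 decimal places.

1. 29.80392, -173.38702
2. -11.46775, -26.86246
3. -32.67378, -20.72539
4. 71.80426, -142.86753
5. -45.17997, -162.07767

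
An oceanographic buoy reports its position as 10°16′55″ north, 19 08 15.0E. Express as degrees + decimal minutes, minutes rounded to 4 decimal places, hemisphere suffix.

10° 16.9167′ N, 19° 8.2500′ E

φ: 16 + 55/60 = 16.916667′
λ: 8 + 15/60 = 8.250000′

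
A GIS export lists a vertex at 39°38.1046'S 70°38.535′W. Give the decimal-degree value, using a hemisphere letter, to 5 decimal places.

Latitude: 38.1046′ = 0.635077°; total 39.635077
Longitude: 38.535′ = 0.642250°; total 70.642250

39.63508° S, 70.64225° W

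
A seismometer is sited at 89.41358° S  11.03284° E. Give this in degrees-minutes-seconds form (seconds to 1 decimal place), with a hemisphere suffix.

89°24′48.9″ S, 11°01′58.2″ E

Lat: 0.413580° → 24.81480′; 0.81480 × 60 = 48.888″
Longitude: whole degrees 11; 1.97040′ → 1′ and 58.224″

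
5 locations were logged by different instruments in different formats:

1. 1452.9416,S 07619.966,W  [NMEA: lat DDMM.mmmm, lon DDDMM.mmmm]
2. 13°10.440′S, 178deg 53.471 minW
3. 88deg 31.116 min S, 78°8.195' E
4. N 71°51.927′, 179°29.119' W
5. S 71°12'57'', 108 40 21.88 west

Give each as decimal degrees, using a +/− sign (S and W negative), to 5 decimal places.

1. -14.88236, -76.33277
2. -13.17400, -178.89118
3. -88.51860, 78.13658
4. 71.86545, -179.48532
5. -71.21583, -108.67274

Point 1:
  Latitude: degrees = first 2 digits = 14, minutes = 52.9416; 14 + 52.9416/60 = 14.882360
  S ⇒ negate
  Longitude: degrees = first 3 digits = 76, minutes = 19.966; 76 + 19.966/60 = 76.332767
  hemisphere W, so the sign is −
Point 2:
  Lat: 13 + 10.44/60 = 13.174000
  S ⇒ negate
  Longitude: 178 + 53.471/60 = 178.891183
  hemisphere W, so the sign is −
Point 3:
  Latitude: 88 + 31.116/60 = 88.518600
  S ⇒ negate
  λ: 78 + 8.195/60 = 78.136583
  E ⇒ keep positive
Point 4:
  φ: 71 + 51.927/60 = 71.865450
  N ⇒ keep positive
  Lon: 179 + 29.119/60 = 179.485317
  W ⇒ negate
Point 5:
  φ: 71 + 12/60 + 57/3600 = 71.215833
  S → negative
  λ: 108° + 40/60 + 21.88/3600 = 108 + 0.666667 + 0.006078 = 108.672744
  hemisphere W, so the sign is −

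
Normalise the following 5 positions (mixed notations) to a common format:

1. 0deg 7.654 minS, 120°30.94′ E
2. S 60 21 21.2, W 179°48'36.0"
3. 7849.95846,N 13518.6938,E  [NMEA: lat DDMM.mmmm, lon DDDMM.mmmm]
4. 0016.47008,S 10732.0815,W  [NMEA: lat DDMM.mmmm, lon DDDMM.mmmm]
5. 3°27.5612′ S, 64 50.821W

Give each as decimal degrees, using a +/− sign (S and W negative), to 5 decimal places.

1. -0.12757, 120.51567
2. -60.35589, -179.81000
3. 78.83264, 135.31156
4. -0.27450, -107.53469
5. -3.45935, -64.84702

Point 1:
  φ: 0 + 7.654/60 = 0.127567
  hemisphere S, so the sign is −
  λ: 120 + 30.94/60 = 120.515667
  E ⇒ keep positive
Point 2:
  Lat: 60° + 21/60 + 21.2/3600 = 60 + 0.350000 + 0.005889 = 60.355889
  S → negative
  λ: 179 + 48/60 + 36/3600 = 179.810000
  W ⇒ negate
Point 3:
  φ: degrees = first 2 digits = 78, minutes = 49.95846; 78 + 49.95846/60 = 78.832641
  N → positive
  λ: split at 3 digits → 135° and 18.6938′; 135 + 18.6938/60 = 135.311563
  E → positive
Point 4:
  φ: degrees = first 2 digits = 0, minutes = 16.47008; 0 + 16.47008/60 = 0.274501
  hemisphere S, so the sign is −
  λ: degrees = first 3 digits = 107, minutes = 32.0815; 107 + 32.0815/60 = 107.534692
  hemisphere W, so the sign is −
Point 5:
  Lat: 3 + 27.5612/60 = 3.459353
  hemisphere S, so the sign is −
  Longitude: 64 + 50.821/60 = 64.847017
  W → negative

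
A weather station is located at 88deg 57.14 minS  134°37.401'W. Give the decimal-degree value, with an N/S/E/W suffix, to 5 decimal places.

Lat: 88 + 57.14/60 = 88.952333
λ: 37.401′ = 0.623350°; total 134.623350

88.95233° S, 134.62335° W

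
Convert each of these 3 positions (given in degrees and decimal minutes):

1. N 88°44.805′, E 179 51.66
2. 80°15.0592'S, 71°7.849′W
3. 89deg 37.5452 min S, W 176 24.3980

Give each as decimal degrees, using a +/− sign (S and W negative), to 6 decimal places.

1. 88.746750, 179.861000
2. -80.250987, -71.130817
3. -89.625753, -176.406633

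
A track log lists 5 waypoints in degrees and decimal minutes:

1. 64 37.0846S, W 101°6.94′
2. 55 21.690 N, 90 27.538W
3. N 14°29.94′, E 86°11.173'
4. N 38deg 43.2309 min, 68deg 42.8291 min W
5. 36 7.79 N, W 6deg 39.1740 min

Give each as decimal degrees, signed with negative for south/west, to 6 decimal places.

1. -64.618077, -101.115667
2. 55.361500, -90.458967
3. 14.499000, 86.186217
4. 38.720515, -68.713818
5. 36.129833, -6.652900

Point 1:
  Lat: 37.0846′ = 0.618077°; total 64.6180767
  S ⇒ negate
  Lon: 6.94′ = 0.115667°; total 101.1156667
  W → negative
Point 2:
  Lat: 21.69′ = 0.361500°; total 55.3615000
  N ⇒ keep positive
  λ: 90 + 27.538/60 = 90.4589667
  W ⇒ negate
Point 3:
  Lat: 14 + 29.94/60 = 14.4990000
  N ⇒ keep positive
  Longitude: 11.173′ = 0.186217°; total 86.1862167
  E ⇒ keep positive
Point 4:
  Latitude: 38 + 43.2309/60 = 38.7205150
  N ⇒ keep positive
  Lon: 68 + 42.8291/60 = 68.7138183
  W → negative
Point 5:
  Latitude: 36 + 7.79/60 = 36.1298333
  N ⇒ keep positive
  Longitude: 39.174′ = 0.652900°; total 6.6529000
  W → negative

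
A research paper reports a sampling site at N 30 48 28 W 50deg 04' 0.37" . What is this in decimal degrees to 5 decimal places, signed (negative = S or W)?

30.80778, -50.06677

Latitude: 30 + 48/60 + 28/3600 = 30.807778
N → positive
Longitude: 50 + 4/60 + 0.37/3600 = 50.066769
hemisphere W, so the sign is −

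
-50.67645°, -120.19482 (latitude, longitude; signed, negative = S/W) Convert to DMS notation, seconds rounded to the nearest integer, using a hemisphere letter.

Latitude is negative → S; |value| = 50.676450
Lat: 0.676450 × 60 = 40.58700′ → 40′, remainder × 60 = 35.22″
Longitude is negative → W; |value| = 120.194820
λ: 0.194820° → 11.68920′; 0.68920 × 60 = 41.35″

50°40′35″ S, 120°11′41″ W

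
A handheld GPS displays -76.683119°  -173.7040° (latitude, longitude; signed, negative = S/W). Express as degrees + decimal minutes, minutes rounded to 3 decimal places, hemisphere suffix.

Latitude is negative → S; |value| = 76.683119
Lat: fractional part 0.683119 → 40.98714 minutes
Longitude is negative → W; |value| = 173.704000
Lon: minutes = (173.704000 − 173) × 60 = 42.24000

76° 40.987′ S, 173° 42.240′ W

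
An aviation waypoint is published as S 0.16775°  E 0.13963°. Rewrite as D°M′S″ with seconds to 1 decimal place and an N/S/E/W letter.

Lat: whole degrees 0; 10.06500′ → 10′ and 3.900″
λ: 0.139630 × 60 = 8.37780′ → 8′, remainder × 60 = 22.668″

0°10′3.9″ S, 0°08′22.7″ E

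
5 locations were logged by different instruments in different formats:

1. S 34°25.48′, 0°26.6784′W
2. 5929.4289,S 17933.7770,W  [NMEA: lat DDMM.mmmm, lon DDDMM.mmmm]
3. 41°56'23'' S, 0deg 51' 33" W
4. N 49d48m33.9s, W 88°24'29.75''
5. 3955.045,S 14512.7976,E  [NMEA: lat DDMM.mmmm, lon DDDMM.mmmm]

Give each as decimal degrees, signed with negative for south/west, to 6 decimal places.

1. -34.424667, -0.444640
2. -59.490482, -179.562950
3. -41.939722, -0.859167
4. 49.809417, -88.408264
5. -39.917417, 145.213293

Point 1:
  φ: 34 + 25.48/60 = 34.4246667
  hemisphere S, so the sign is −
  λ: 26.6784′ = 0.444640°; total 0.4446400
  W ⇒ negate
Point 2:
  Lat: degrees = first 2 digits = 59, minutes = 29.4289; 59 + 29.4289/60 = 59.4904817
  S → negative
  Lon: split at 3 digits → 179° and 33.777′; 179 + 33.777/60 = 179.5629500
  W ⇒ negate
Point 3:
  Latitude: 56′ + 23″ = 56.38333′; 41 + 56.38333/60 = 41.9397222
  S ⇒ negate
  λ: 0° + 51/60 + 33/3600 = 0 + 0.850000 + 0.009167 = 0.8591667
  hemisphere W, so the sign is −
Point 4:
  Latitude: 49 + 48/60 + 33.9/3600 = 49.8094167
  N → positive
  Lon: 88° + 24/60 + 29.75/3600 = 88 + 0.400000 + 0.008264 = 88.4082639
  W → negative
Point 5:
  φ: degrees = first 2 digits = 39, minutes = 55.045; 39 + 55.045/60 = 39.9174167
  S ⇒ negate
  Longitude: split at 3 digits → 145° and 12.7976′; 145 + 12.7976/60 = 145.2132933
  E ⇒ keep positive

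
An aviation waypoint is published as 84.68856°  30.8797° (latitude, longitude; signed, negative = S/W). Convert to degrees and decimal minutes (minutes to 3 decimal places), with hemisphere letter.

φ: 84° + 0.688560 × 60 = 84° 41.31360′
λ: 30° + 0.879700 × 60 = 30° 52.78200′

84° 41.314′ N, 30° 52.782′ E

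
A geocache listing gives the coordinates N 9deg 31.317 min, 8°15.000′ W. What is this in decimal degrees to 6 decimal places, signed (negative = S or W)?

Lat: 31.317′ = 0.521950°; total 9.5219500
N → positive
λ: 8 + 15/60 = 8.2500000
W ⇒ negate

9.521950, -8.250000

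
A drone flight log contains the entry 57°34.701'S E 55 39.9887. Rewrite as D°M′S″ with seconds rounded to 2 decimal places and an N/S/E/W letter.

Latitude: 34.70100′ → 34′ and 0.70100 × 60 = 42.0600″
Lon: fractional minutes 0.98870 × 60 = 59.3220″

57°34′42.06″ S, 55°39′59.32″ E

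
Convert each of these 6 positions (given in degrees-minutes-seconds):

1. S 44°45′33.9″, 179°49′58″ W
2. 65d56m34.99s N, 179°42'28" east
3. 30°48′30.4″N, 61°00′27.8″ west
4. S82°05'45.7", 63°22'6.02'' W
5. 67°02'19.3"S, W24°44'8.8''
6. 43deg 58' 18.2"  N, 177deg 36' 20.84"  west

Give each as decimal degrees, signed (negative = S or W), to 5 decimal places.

1. -44.75942, -179.83278
2. 65.94305, 179.70778
3. 30.80844, -61.00772
4. -82.09603, -63.36834
5. -67.03869, -24.73578
6. 43.97172, -177.60579

Point 1:
  Lat: 45′ + 33.9″ = 45.56500′; 44 + 45.56500/60 = 44.759417
  S → negative
  Longitude: 49′ + 58″ = 49.96667′; 179 + 49.96667/60 = 179.832778
  W ⇒ negate
Point 2:
  Lat: 65 + 56/60 + 34.99/3600 = 65.943053
  N ⇒ keep positive
  λ: 179 + 42/60 + 28/3600 = 179.707778
  E → positive
Point 3:
  φ: 30° + 48/60 + 30.4/3600 = 30 + 0.800000 + 0.008444 = 30.808444
  N ⇒ keep positive
  λ: 61° + 0/60 + 27.8/3600 = 61 + 0.000000 + 0.007722 = 61.007722
  hemisphere W, so the sign is −
Point 4:
  φ: 82° + 5/60 + 45.7/3600 = 82 + 0.083333 + 0.012694 = 82.096028
  S ⇒ negate
  Lon: 63 + 22/60 + 6.02/3600 = 63.368339
  W → negative
Point 5:
  φ: 67 + 2/60 + 19.3/3600 = 67.038694
  S → negative
  λ: 44′ + 8.8″ = 44.14667′; 24 + 44.14667/60 = 24.735778
  W ⇒ negate
Point 6:
  Latitude: 58′ + 18.2″ = 58.30333′; 43 + 58.30333/60 = 43.971722
  N → positive
  Longitude: 36′ + 20.84″ = 36.34733′; 177 + 36.34733/60 = 177.605789
  W → negative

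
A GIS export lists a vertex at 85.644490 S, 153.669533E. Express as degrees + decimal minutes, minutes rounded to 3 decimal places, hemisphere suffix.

Latitude: 85° + 0.644490 × 60 = 85° 38.66940′
λ: fractional part 0.669533 → 40.17198 minutes

85° 38.669′ S, 153° 40.172′ E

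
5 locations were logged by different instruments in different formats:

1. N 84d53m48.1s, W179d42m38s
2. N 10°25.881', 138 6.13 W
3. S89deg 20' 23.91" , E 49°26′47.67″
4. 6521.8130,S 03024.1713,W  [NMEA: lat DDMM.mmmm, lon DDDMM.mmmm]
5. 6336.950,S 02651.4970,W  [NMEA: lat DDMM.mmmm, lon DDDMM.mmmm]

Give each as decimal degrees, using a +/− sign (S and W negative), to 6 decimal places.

Point 1:
  φ: 84° + 53/60 + 48.1/3600 = 84 + 0.883333 + 0.013361 = 84.8966944
  N → positive
  Longitude: 179° + 42/60 + 38/3600 = 179 + 0.700000 + 0.010556 = 179.7105556
  W → negative
Point 2:
  Lat: 10 + 25.881/60 = 10.4313500
  N ⇒ keep positive
  Longitude: 6.13′ = 0.102167°; total 138.1021667
  W → negative
Point 3:
  Latitude: 89 + 20/60 + 23.91/3600 = 89.3399750
  S ⇒ negate
  Longitude: 26′ + 47.67″ = 26.79450′; 49 + 26.79450/60 = 49.4465750
  E ⇒ keep positive
Point 4:
  Lat: degrees = first 2 digits = 65, minutes = 21.813; 65 + 21.813/60 = 65.3635500
  hemisphere S, so the sign is −
  Longitude: split at 3 digits → 030° and 24.1713′; 30 + 24.1713/60 = 30.4028550
  W → negative
Point 5:
  Lat: split at 2 digits → 63° and 36.95′; 63 + 36.95/60 = 63.6158333
  hemisphere S, so the sign is −
  λ: degrees = first 3 digits = 26, minutes = 51.497; 26 + 51.497/60 = 26.8582833
  W → negative

1. 84.896694, -179.710556
2. 10.431350, -138.102167
3. -89.339975, 49.446575
4. -65.363550, -30.402855
5. -63.615833, -26.858283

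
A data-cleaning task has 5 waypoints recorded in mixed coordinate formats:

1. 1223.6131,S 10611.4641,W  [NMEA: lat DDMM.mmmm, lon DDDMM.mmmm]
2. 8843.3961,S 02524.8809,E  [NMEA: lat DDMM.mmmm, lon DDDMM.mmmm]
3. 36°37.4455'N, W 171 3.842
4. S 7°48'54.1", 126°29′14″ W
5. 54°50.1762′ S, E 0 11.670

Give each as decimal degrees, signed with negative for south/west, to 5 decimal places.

Point 1:
  Lat: split at 2 digits → 12° and 23.6131′; 12 + 23.6131/60 = 12.393552
  S ⇒ negate
  λ: split at 3 digits → 106° and 11.4641′; 106 + 11.4641/60 = 106.191068
  W ⇒ negate
Point 2:
  φ: degrees = first 2 digits = 88, minutes = 43.3961; 88 + 43.3961/60 = 88.723268
  S → negative
  Longitude: degrees = first 3 digits = 25, minutes = 24.8809; 25 + 24.8809/60 = 25.414682
  E ⇒ keep positive
Point 3:
  Latitude: 36 + 37.4455/60 = 36.624092
  N → positive
  Longitude: 3.842′ = 0.064033°; total 171.064033
  hemisphere W, so the sign is −
Point 4:
  φ: 48′ + 54.1″ = 48.90167′; 7 + 48.90167/60 = 7.815028
  S → negative
  Longitude: 126 + 29/60 + 14/3600 = 126.487222
  W → negative
Point 5:
  Latitude: 54 + 50.1762/60 = 54.836270
  S ⇒ negate
  λ: 11.67′ = 0.194500°; total 0.194500
  E ⇒ keep positive

1. -12.39355, -106.19107
2. -88.72327, 25.41468
3. 36.62409, -171.06403
4. -7.81503, -126.48722
5. -54.83627, 0.19450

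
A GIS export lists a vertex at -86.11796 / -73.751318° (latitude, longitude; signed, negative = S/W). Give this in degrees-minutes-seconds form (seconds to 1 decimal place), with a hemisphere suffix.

Latitude is negative → S; |value| = 86.117960
φ: whole degrees 86; 7.07760′ → 7′ and 4.656″
Longitude is negative → W; |value| = 73.751318
Longitude: whole degrees 73; 45.07908′ → 45′ and 4.745″

86°07′4.7″ S, 73°45′4.7″ W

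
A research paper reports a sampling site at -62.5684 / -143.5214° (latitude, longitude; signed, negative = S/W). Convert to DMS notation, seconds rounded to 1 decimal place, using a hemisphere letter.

62°34′6.2″ S, 143°31′17.0″ W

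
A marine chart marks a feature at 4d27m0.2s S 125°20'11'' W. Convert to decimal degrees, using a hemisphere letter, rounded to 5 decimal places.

φ: 4 + 27/60 + 0.2/3600 = 4.450056
Longitude: 125° + 20/60 + 11/3600 = 125 + 0.333333 + 0.003056 = 125.336389

4.45006° S, 125.33639° W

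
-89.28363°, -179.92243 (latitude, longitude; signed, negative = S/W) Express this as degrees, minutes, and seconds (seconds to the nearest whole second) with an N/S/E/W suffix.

Latitude is negative → S; |value| = 89.283630
Latitude: 0.283630° → 17.01780′; 0.01780 × 60 = 1.07″
Longitude is negative → W; |value| = 179.922430
Longitude: 0.922430 × 60 = 55.34580′ → 55′, remainder × 60 = 20.75″

89°17′1″ S, 179°55′21″ W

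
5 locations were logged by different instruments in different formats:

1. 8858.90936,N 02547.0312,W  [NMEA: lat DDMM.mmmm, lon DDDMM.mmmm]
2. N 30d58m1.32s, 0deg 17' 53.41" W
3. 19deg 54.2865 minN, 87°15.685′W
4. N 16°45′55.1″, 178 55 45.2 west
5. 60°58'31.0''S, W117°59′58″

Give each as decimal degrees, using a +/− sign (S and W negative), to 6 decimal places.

Point 1:
  Latitude: split at 2 digits → 88° and 58.90936′; 88 + 58.90936/60 = 88.9818227
  N → positive
  λ: split at 3 digits → 025° and 47.0312′; 25 + 47.0312/60 = 25.7838533
  W → negative
Point 2:
  Lat: 30° + 58/60 + 1.32/3600 = 30 + 0.966667 + 0.000367 = 30.9670333
  N ⇒ keep positive
  Lon: 17′ + 53.41″ = 17.89017′; 0 + 17.89017/60 = 0.2981694
  W ⇒ negate
Point 3:
  Lat: 54.2865′ = 0.904775°; total 19.9047750
  N → positive
  Lon: 87 + 15.685/60 = 87.2614167
  W → negative
Point 4:
  Latitude: 16° + 45/60 + 55.1/3600 = 16 + 0.750000 + 0.015306 = 16.7653056
  N → positive
  λ: 178 + 55/60 + 45.2/3600 = 178.9292222
  W ⇒ negate
Point 5:
  Lat: 58′ + 31″ = 58.51667′; 60 + 58.51667/60 = 60.9752778
  hemisphere S, so the sign is −
  Lon: 117° + 59/60 + 58/3600 = 117 + 0.983333 + 0.016111 = 117.9994444
  hemisphere W, so the sign is −

1. 88.981823, -25.783853
2. 30.967033, -0.298169
3. 19.904775, -87.261417
4. 16.765306, -178.929222
5. -60.975278, -117.999444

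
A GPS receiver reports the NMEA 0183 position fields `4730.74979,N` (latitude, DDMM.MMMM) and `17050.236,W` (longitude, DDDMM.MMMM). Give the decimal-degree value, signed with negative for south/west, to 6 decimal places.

φ: split at 2 digits → 47° and 30.74979′; 47 + 30.74979/60 = 47.5124965
N ⇒ keep positive
λ: degrees = first 3 digits = 170, minutes = 50.236; 170 + 50.236/60 = 170.8372667
hemisphere W, so the sign is −

47.512497, -170.837267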